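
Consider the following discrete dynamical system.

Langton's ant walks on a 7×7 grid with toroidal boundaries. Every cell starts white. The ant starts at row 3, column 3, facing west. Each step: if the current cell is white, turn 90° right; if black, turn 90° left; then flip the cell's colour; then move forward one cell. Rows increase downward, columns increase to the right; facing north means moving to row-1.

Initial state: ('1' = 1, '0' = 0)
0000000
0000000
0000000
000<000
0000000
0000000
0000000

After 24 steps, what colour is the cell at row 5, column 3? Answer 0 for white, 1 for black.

1

t=0: 0000000
0000000
0000000
000<000
0000000
0000000
0000000
t=1: 0000000
0000000
000^000
0001000
0000000
0000000
0000000
t=2: 0000000
0000000
0001>00
0001000
0000000
0000000
0000000
t=3: 0000000
0000000
0001100
0001v00
0000000
0000000
0000000
t=4: 0000000
0000000
0001100
000<100
0000000
0000000
0000000
t=5: 0000000
0000000
0001100
0000100
000v000
0000000
0000000
t=6: 0000000
0000000
0001100
0000100
00<1000
0000000
0000000
t=7: 0000000
0000000
0001100
00^0100
0011000
0000000
0000000
t=8: 0000000
0000000
0001100
001>100
0011000
0000000
0000000
t=9: 0000000
0000000
0001100
0011100
001v000
0000000
0000000
t=10: 0000000
0000000
0001100
0011100
0010>00
0000000
0000000
t=11: 0000000
0000000
0001100
0011100
0010100
0000v00
0000000
t=12: 0000000
0000000
0001100
0011100
0010100
000<100
0000000
t=13: 0000000
0000000
0001100
0011100
001^100
0001100
0000000
t=14: 0000000
0000000
0001100
0011100
0011>00
0001100
0000000
t=15: 0000000
0000000
0001100
0011^00
0011000
0001100
0000000
t=16: 0000000
0000000
0001100
001<000
0011000
0001100
0000000
t=17: 0000000
0000000
0001100
0010000
001v000
0001100
0000000
t=18: 0000000
0000000
0001100
0010000
0010>00
0001100
0000000
t=19: 0000000
0000000
0001100
0010000
0010100
0001v00
0000000
t=20: 0000000
0000000
0001100
0010000
0010100
00010>0
0000000
t=21: 0000000
0000000
0001100
0010000
0010100
0001010
00000v0
t=22: 0000000
0000000
0001100
0010000
0010100
0001010
0000<10
t=23: 0000000
0000000
0001100
0010000
0010100
0001^10
0000110
t=24: 0000000
0000000
0001100
0010000
0010100
00011>0
0000110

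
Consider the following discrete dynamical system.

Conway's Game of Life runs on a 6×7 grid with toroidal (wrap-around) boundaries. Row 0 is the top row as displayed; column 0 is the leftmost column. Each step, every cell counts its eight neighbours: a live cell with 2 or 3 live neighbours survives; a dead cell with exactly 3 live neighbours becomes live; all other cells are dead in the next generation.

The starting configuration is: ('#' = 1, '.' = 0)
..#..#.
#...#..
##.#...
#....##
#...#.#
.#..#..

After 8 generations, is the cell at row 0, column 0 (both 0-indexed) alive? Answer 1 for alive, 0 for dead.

0) ..#..#.
#...#..
##.#...
#....##
#...#.#
.#..#..
1) .#.###.
#.###.#
.#..##.
....##.
.#..#..
##.##.#
2) .......
#.....#
###....
...#...
.##...#
.#....#
3) ......#
#.....#
###...#
...#...
.##....
.##....
4) .#....#
.....#.
.##...#
...#...
.#.#...
###....
5) .##...#
.##..##
..#....
##.#...
##.#...
.......
6) .##..##
...#.##
...#..#
#..#...
##.....
.......
7) #.#.###
...#...
#.##.##
###...#
##.....
..#...#
8) ###.###
.......
...###.
...#.#.
.......
..##...

1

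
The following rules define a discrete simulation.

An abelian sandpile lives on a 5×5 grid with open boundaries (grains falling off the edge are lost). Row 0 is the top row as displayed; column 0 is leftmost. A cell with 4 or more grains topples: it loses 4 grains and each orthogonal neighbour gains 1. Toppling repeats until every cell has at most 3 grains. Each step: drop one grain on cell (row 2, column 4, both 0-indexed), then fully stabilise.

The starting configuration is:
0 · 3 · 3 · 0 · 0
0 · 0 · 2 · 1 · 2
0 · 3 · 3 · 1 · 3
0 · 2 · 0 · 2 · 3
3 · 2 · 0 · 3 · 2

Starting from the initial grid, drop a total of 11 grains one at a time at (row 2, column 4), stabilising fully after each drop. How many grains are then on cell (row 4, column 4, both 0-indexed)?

gen 0: 0 · 3 · 3 · 0 · 0
0 · 0 · 2 · 1 · 2
0 · 3 · 3 · 1 · 3
0 · 2 · 0 · 2 · 3
3 · 2 · 0 · 3 · 2
gen 1: 0 · 3 · 3 · 0 · 0
0 · 0 · 2 · 1 · 3
0 · 3 · 3 · 2 · 1
0 · 2 · 0 · 3 · 0
3 · 2 · 0 · 3 · 3
gen 2: 0 · 3 · 3 · 0 · 0
0 · 0 · 2 · 1 · 3
0 · 3 · 3 · 2 · 2
0 · 2 · 0 · 3 · 0
3 · 2 · 0 · 3 · 3
gen 3: 0 · 3 · 3 · 0 · 0
0 · 0 · 2 · 1 · 3
0 · 3 · 3 · 2 · 3
0 · 2 · 0 · 3 · 0
3 · 2 · 0 · 3 · 3
gen 4: 0 · 3 · 3 · 0 · 1
0 · 0 · 2 · 2 · 0
0 · 3 · 3 · 3 · 1
0 · 2 · 0 · 3 · 1
3 · 2 · 0 · 3 · 3
gen 5: 0 · 3 · 3 · 0 · 1
0 · 0 · 2 · 2 · 0
0 · 3 · 3 · 3 · 2
0 · 2 · 0 · 3 · 1
3 · 2 · 0 · 3 · 3
gen 6: 0 · 3 · 3 · 0 · 1
0 · 0 · 2 · 2 · 0
0 · 3 · 3 · 3 · 3
0 · 2 · 0 · 3 · 1
3 · 2 · 0 · 3 · 3
gen 7: 0 · 3 · 3 · 0 · 1
0 · 1 · 3 · 3 · 1
1 · 0 · 1 · 2 · 2
0 · 3 · 2 · 2 · 0
3 · 2 · 1 · 1 · 1
gen 8: 0 · 3 · 3 · 0 · 1
0 · 1 · 3 · 3 · 1
1 · 0 · 1 · 2 · 3
0 · 3 · 2 · 2 · 0
3 · 2 · 1 · 1 · 1
gen 9: 0 · 3 · 3 · 0 · 1
0 · 1 · 3 · 3 · 2
1 · 0 · 1 · 3 · 0
0 · 3 · 2 · 2 · 1
3 · 2 · 1 · 1 · 1
gen 10: 0 · 3 · 3 · 0 · 1
0 · 1 · 3 · 3 · 2
1 · 0 · 1 · 3 · 1
0 · 3 · 2 · 2 · 1
3 · 2 · 1 · 1 · 1
gen 11: 0 · 3 · 3 · 0 · 1
0 · 1 · 3 · 3 · 2
1 · 0 · 1 · 3 · 2
0 · 3 · 2 · 2 · 1
3 · 2 · 1 · 1 · 1

1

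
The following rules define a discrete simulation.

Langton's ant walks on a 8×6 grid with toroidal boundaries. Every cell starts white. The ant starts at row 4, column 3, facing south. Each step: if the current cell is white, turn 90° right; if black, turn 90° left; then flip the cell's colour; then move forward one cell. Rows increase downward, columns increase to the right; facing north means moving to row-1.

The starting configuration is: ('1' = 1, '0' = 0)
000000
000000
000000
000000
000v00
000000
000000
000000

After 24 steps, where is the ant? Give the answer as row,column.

2,5

0) 000000
000000
000000
000000
000v00
000000
000000
000000
1) 000000
000000
000000
000000
00<100
000000
000000
000000
2) 000000
000000
000000
00^000
001100
000000
000000
000000
3) 000000
000000
000000
001>00
001100
000000
000000
000000
4) 000000
000000
000000
001100
001v00
000000
000000
000000
5) 000000
000000
000000
001100
0010>0
000000
000000
000000
6) 000000
000000
000000
001100
001010
0000v0
000000
000000
7) 000000
000000
000000
001100
001010
000<10
000000
000000
8) 000000
000000
000000
001100
001^10
000110
000000
000000
9) 000000
000000
000000
001100
0011>0
000110
000000
000000
10) 000000
000000
000000
0011^0
001100
000110
000000
000000
11) 000000
000000
000000
00111>
001100
000110
000000
000000
12) 000000
000000
000000
001111
00110v
000110
000000
000000
13) 000000
000000
000000
001111
0011<1
000110
000000
000000
14) 000000
000000
000000
0011^1
001111
000110
000000
000000
15) 000000
000000
000000
001<01
001111
000110
000000
000000
16) 000000
000000
000000
001001
001v11
000110
000000
000000
17) 000000
000000
000000
001001
0010>1
000110
000000
000000
18) 000000
000000
000000
0010^1
001001
000110
000000
000000
19) 000000
000000
000000
00101>
001001
000110
000000
000000
20) 000000
000000
00000^
001010
001001
000110
000000
000000
21) 000000
000000
>00001
001010
001001
000110
000000
000000
22) 000000
000000
100001
v01010
001001
000110
000000
000000
23) 000000
000000
100001
10101<
001001
000110
000000
000000
24) 000000
000000
10000^
101011
001001
000110
000000
000000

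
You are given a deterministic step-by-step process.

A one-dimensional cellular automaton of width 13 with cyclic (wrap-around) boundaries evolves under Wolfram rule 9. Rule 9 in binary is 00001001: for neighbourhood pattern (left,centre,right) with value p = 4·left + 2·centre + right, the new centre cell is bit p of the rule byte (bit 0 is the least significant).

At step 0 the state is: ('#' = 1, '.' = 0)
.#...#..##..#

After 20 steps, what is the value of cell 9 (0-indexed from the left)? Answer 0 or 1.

0

gen 0: .#...#..##..#
gen 1: ...#....#....
gen 2: ##...##...###
gen 3: ...#.#..#.#..
gen 4: ##..........#
gen 5: ...########.#
gen 6: .#.#.........
gen 7: .....########
gen 8: .###.#.......
gen 9: .#.....######
gen 10: ...###.#.....
gen 11: ##.#.....####
gen 12: .....###.#...
gen 13: ####.#.....##
gen 14: .......###.#.
gen 15: ######.#.....
gen 16: #........###.
gen 17: ..######.#...
gen 18: #.#........##
gen 19: ....######.#.
gen 20: ###.#........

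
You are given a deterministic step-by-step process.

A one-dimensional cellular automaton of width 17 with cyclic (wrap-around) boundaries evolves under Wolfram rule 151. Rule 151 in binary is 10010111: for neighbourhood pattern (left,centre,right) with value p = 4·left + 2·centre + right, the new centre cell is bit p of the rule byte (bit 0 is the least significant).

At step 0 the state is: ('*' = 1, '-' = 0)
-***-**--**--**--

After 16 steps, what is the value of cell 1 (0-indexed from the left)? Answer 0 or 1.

1

0) -***-**--**--**--
1) *-*----**--**--**
2) --*****--**--**-*
3) **-***-**--**---*
4) *---*----**--***-
5) *********--**-*--
6) -*******-**---***
7) --*****----***-*-
8) **-***-****-*--**
9) *---*---**--***-*
10) -*******--**-*---
11) *-*****-**---****
12) ---***----***-***
13) ***-*-****-*---*-
14) -*--*--**--*****-
15) *******--**-***-*
16) ******-**----*---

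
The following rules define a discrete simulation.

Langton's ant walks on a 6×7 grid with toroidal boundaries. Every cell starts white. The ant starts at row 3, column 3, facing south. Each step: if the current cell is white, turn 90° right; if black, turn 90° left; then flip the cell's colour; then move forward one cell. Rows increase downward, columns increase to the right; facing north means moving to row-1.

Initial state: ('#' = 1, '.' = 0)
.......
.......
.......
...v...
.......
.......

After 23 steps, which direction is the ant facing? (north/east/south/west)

t=0: .......
.......
.......
...v...
.......
.......
t=1: .......
.......
.......
..<#...
.......
.......
t=2: .......
.......
..^....
..##...
.......
.......
t=3: .......
.......
..#>...
..##...
.......
.......
t=4: .......
.......
..##...
..#v...
.......
.......
t=5: .......
.......
..##...
..#.>..
.......
.......
t=6: .......
.......
..##...
..#.#..
....v..
.......
t=7: .......
.......
..##...
..#.#..
...<#..
.......
t=8: .......
.......
..##...
..#^#..
...##..
.......
t=9: .......
.......
..##...
..##>..
...##..
.......
t=10: .......
.......
..##^..
..##...
...##..
.......
t=11: .......
.......
..###>.
..##...
...##..
.......
t=12: .......
.......
..####.
..##.v.
...##..
.......
t=13: .......
.......
..####.
..##<#.
...##..
.......
t=14: .......
.......
..##^#.
..####.
...##..
.......
t=15: .......
.......
..#<.#.
..####.
...##..
.......
t=16: .......
.......
..#..#.
..#v##.
...##..
.......
t=17: .......
.......
..#..#.
..#.>#.
...##..
.......
t=18: .......
.......
..#.^#.
..#..#.
...##..
.......
t=19: .......
.......
..#.#>.
..#..#.
...##..
.......
t=20: .......
.....^.
..#.#..
..#..#.
...##..
.......
t=21: .......
.....#>
..#.#..
..#..#.
...##..
.......
t=22: .......
.....##
..#.#.v
..#..#.
...##..
.......
t=23: .......
.....##
..#.#<#
..#..#.
...##..
.......

west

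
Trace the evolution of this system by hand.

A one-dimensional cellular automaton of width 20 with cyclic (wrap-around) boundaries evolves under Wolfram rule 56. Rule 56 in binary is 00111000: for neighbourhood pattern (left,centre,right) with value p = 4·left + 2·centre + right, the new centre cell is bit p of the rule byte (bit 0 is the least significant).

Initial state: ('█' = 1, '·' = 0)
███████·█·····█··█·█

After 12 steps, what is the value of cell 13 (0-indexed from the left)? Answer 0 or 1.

0

step 0: ███████·█·····█··█·█
step 1: ·······█·█·····█··██
step 2: █·······█·█·····█·█·
step 3: ·█·······█·█·····█·█
step 4: █·█·······█·█·····█·
step 5: ·█·█·······█·█·····█
step 6: █·█·█·······█·█·····
step 7: ·█·█·█·······█·█····
step 8: ··█·█·█·······█·█···
step 9: ···█·█·█·······█·█··
step 10: ····█·█·█·······█·█·
step 11: ·····█·█·█·······█·█
step 12: █·····█·█·█·······█·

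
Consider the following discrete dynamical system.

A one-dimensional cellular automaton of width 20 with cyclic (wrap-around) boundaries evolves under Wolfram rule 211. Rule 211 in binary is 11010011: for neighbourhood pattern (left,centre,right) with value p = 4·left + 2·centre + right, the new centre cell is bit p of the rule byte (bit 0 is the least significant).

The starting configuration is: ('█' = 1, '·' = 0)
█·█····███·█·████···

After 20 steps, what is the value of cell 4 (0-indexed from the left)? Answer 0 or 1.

1

step 0: █·█····███·█·████···
step 1: ···████·██····██████
step 2: ███·███··█████·█████
step 3: ███··████·████··████
step 4: █████·███··█████·███
step 5: █████··████·████··██
step 6: ███████·███··█████·█
step 7: ███████··████·████··
step 8: ·████████·███··█████
step 9: ··███████··████·████
step 10: ██·████████·███··███
step 11: ██··███████··████·██
step 12: ████·████████·███··█
step 13: ████··███████··████·
step 14: ·█████·████████·███·
step 15: █·████··███████··███
step 16: █··█████·████████·██
step 17: ███·████··███████··█
step 18: ███··█████·████████·
step 19: ·████·████··███████·
step 20: █·███··█████·███████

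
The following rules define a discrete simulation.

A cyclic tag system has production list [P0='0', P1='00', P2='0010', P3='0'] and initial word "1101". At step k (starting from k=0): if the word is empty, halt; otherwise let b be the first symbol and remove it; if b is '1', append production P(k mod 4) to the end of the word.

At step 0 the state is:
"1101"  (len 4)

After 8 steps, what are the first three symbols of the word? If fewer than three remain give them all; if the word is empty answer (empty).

(empty)

t=0: "1101"  (len 4)
t=1: "1010"  (len 4)
t=2: "01000"  (len 5)
t=3: "1000"  (len 4)
t=4: "0000"  (len 4)
t=5: "000"  (len 3)
t=6: "00"  (len 2)
t=7: "0"  (len 1)
t=8: (halted — word empty)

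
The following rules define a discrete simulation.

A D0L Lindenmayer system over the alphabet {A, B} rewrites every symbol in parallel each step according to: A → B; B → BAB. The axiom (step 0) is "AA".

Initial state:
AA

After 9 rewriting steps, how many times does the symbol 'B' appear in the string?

t=0: AA
t=1: BB
t=2: BABBAB
t=3: BABBBABBABBBAB
t=4: BABBBABBABBABBBABBABBBABBABBABBBAB
t=5: BABBBABBABBABBBABBABBBABBABBBABBABBABBBABBABBBABBABBABBBABBABBBABBABBBABBABBABBBAB
t=6: BABBBABBABBABBBABBABBBABBABBBABBABBABBBABBABBBABBABBABBBAB…BABBBABBABBABBBABBABBBABBABBABBBABBABBBABBABBBABBABBABBBAB  (len 198)
t=7: BABBBABBABBABBBABBABBBABBABBBABBABBABBBABBABBBABBABBABBBAB…BABBBABBABBABBBABBABBBABBABBABBBABBABBBABBABBBABBABBABBBAB  (len 478)
t=8: BABBBABBABBABBBABBABBBABBABBBABBABBABBBABBABBBABBABBABBBAB…BABBBABBABBABBBABBABBBABBABBABBBABBABBBABBABBBABBABBABBBAB  (len 1154)
t=9: BABBBABBABBABBBABBABBBABBABBBABBABBABBBABBABBBABBABBABBBAB…BABBBABBABBABBBABBABBBABBABBABBBABBABBBABBABBBABBABBABBBAB  (len 2786)

1970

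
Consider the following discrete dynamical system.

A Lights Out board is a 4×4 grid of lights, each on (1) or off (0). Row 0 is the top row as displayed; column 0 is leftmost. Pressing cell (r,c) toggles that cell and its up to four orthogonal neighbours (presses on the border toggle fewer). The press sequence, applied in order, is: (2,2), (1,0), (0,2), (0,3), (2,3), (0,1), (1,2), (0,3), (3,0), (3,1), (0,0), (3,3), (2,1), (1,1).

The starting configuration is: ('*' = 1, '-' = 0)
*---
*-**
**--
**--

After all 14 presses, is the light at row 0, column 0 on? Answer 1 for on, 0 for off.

0

0) *---
*-**
**--
**--
1) *---
*--*
*-**
***-
2) ----
-*-*
--**
***-
3) -***
-***
--**
***-
4) -*--
-**-
--**
***-
5) -*--
-***
----
****
6) *-*-
--**
----
****
7) *---
-*--
--*-
****
8) *-**
-*-*
--*-
****
9) *-**
-*-*
*-*-
--**
10) *-**
-*-*
***-
**-*
11) -***
**-*
***-
**-*
12) -***
**-*
****
***-
13) -***
*--*
---*
*-*-
14) --**
-***
-*-*
*-*-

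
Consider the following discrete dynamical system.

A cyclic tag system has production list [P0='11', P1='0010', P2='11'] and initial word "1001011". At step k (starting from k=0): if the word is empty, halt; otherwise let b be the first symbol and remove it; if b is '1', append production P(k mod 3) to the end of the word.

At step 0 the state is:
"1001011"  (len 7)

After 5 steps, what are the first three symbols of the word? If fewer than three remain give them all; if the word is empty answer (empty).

111

t=0: "1001011"  (len 7)
t=1: "00101111"  (len 8)
t=2: "0101111"  (len 7)
t=3: "101111"  (len 6)
t=4: "0111111"  (len 7)
t=5: "111111"  (len 6)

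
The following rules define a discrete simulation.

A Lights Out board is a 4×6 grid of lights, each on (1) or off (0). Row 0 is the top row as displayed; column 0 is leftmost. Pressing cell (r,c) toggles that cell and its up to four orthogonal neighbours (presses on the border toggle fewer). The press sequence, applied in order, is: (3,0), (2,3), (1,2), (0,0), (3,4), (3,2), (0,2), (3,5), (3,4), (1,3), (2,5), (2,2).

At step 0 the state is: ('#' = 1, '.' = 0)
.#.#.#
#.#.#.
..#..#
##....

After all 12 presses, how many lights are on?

step 0: .#.#.#
#.#.#.
..#..#
##....
step 1: .#.#.#
#.#.#.
#.#..#
......
step 2: .#.#.#
#.###.
#..###
...#..
step 3: .###.#
##..#.
#.####
...#..
step 4: #.##.#
.#..#.
#.####
...#..
step 5: #.##.#
.#..#.
#.##.#
....##
step 6: #.##.#
.#..#.
#..#.#
.#####
step 7: ##...#
.##.#.
#..#.#
.#####
step 8: ##...#
.##.#.
#..#..
.###..
step 9: ##...#
.##.#.
#..##.
.##.##
step 10: ##.#.#
.#.#..
#...#.
.##.##
step 11: ##.#.#
.#.#.#
#....#
.##.#.
step 12: ##.#.#
.###.#
####.#
.#..#.

15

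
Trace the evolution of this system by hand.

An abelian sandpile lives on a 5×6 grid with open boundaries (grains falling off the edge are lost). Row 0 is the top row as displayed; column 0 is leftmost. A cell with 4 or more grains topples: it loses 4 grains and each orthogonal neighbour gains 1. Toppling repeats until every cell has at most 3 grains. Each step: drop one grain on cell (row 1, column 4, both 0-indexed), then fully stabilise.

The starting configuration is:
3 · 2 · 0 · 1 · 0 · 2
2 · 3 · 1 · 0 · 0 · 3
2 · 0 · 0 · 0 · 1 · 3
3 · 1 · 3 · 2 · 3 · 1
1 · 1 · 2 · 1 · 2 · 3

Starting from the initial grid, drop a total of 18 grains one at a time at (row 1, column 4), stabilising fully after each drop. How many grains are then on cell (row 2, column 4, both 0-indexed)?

k=0  3 · 2 · 0 · 1 · 0 · 2
2 · 3 · 1 · 0 · 0 · 3
2 · 0 · 0 · 0 · 1 · 3
3 · 1 · 3 · 2 · 3 · 1
1 · 1 · 2 · 1 · 2 · 3
k=1  3 · 2 · 0 · 1 · 0 · 2
2 · 3 · 1 · 0 · 1 · 3
2 · 0 · 0 · 0 · 1 · 3
3 · 1 · 3 · 2 · 3 · 1
1 · 1 · 2 · 1 · 2 · 3
k=2  3 · 2 · 0 · 1 · 0 · 2
2 · 3 · 1 · 0 · 2 · 3
2 · 0 · 0 · 0 · 1 · 3
3 · 1 · 3 · 2 · 3 · 1
1 · 1 · 2 · 1 · 2 · 3
k=3  3 · 2 · 0 · 1 · 0 · 2
2 · 3 · 1 · 0 · 3 · 3
2 · 0 · 0 · 0 · 1 · 3
3 · 1 · 3 · 2 · 3 · 1
1 · 1 · 2 · 1 · 2 · 3
k=4  3 · 2 · 0 · 1 · 1 · 3
2 · 3 · 1 · 1 · 1 · 1
2 · 0 · 0 · 0 · 3 · 0
3 · 1 · 3 · 2 · 3 · 2
1 · 1 · 2 · 1 · 2 · 3
k=5  3 · 2 · 0 · 1 · 1 · 3
2 · 3 · 1 · 1 · 2 · 1
2 · 0 · 0 · 0 · 3 · 0
3 · 1 · 3 · 2 · 3 · 2
1 · 1 · 2 · 1 · 2 · 3
k=6  3 · 2 · 0 · 1 · 1 · 3
2 · 3 · 1 · 1 · 3 · 1
2 · 0 · 0 · 0 · 3 · 0
3 · 1 · 3 · 2 · 3 · 2
1 · 1 · 2 · 1 · 2 · 3
k=7  3 · 2 · 0 · 1 · 2 · 3
2 · 3 · 1 · 2 · 1 · 2
2 · 0 · 0 · 1 · 1 · 1
3 · 1 · 3 · 3 · 0 · 3
1 · 1 · 2 · 1 · 3 · 3
k=8  3 · 2 · 0 · 1 · 2 · 3
2 · 3 · 1 · 2 · 2 · 2
2 · 0 · 0 · 1 · 1 · 1
3 · 1 · 3 · 3 · 0 · 3
1 · 1 · 2 · 1 · 3 · 3
k=9  3 · 2 · 0 · 1 · 2 · 3
2 · 3 · 1 · 2 · 3 · 2
2 · 0 · 0 · 1 · 1 · 1
3 · 1 · 3 · 3 · 0 · 3
1 · 1 · 2 · 1 · 3 · 3
k=10  3 · 2 · 0 · 1 · 3 · 3
2 · 3 · 1 · 3 · 0 · 3
2 · 0 · 0 · 1 · 2 · 1
3 · 1 · 3 · 3 · 0 · 3
1 · 1 · 2 · 1 · 3 · 3
k=11  3 · 2 · 0 · 1 · 3 · 3
2 · 3 · 1 · 3 · 1 · 3
2 · 0 · 0 · 1 · 2 · 1
3 · 1 · 3 · 3 · 0 · 3
1 · 1 · 2 · 1 · 3 · 3
k=12  3 · 2 · 0 · 1 · 3 · 3
2 · 3 · 1 · 3 · 2 · 3
2 · 0 · 0 · 1 · 2 · 1
3 · 1 · 3 · 3 · 0 · 3
1 · 1 · 2 · 1 · 3 · 3
k=13  3 · 2 · 0 · 1 · 3 · 3
2 · 3 · 1 · 3 · 3 · 3
2 · 0 · 0 · 1 · 2 · 1
3 · 1 · 3 · 3 · 0 · 3
1 · 1 · 2 · 1 · 3 · 3
k=14  3 · 2 · 0 · 3 · 1 · 1
2 · 3 · 2 · 0 · 3 · 1
2 · 0 · 0 · 2 · 3 · 2
3 · 1 · 3 · 3 · 0 · 3
1 · 1 · 2 · 1 · 3 · 3
k=15  3 · 2 · 0 · 3 · 2 · 1
2 · 3 · 2 · 1 · 1 · 2
2 · 0 · 0 · 3 · 0 · 3
3 · 1 · 3 · 3 · 1 · 3
1 · 1 · 2 · 1 · 3 · 3
k=16  3 · 2 · 0 · 3 · 2 · 1
2 · 3 · 2 · 1 · 2 · 2
2 · 0 · 0 · 3 · 0 · 3
3 · 1 · 3 · 3 · 1 · 3
1 · 1 · 2 · 1 · 3 · 3
k=17  3 · 2 · 0 · 3 · 2 · 1
2 · 3 · 2 · 1 · 3 · 2
2 · 0 · 0 · 3 · 0 · 3
3 · 1 · 3 · 3 · 1 · 3
1 · 1 · 2 · 1 · 3 · 3
k=18  3 · 2 · 0 · 3 · 3 · 1
2 · 3 · 2 · 2 · 0 · 3
2 · 0 · 0 · 3 · 1 · 3
3 · 1 · 3 · 3 · 1 · 3
1 · 1 · 2 · 1 · 3 · 3

1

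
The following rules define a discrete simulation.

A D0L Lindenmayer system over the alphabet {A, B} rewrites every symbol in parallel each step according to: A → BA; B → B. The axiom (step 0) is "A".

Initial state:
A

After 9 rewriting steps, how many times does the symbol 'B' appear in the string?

9

[0] A
[1] BA
[2] BBA
[3] BBBA
[4] BBBBA
[5] BBBBBA
[6] BBBBBBA
[7] BBBBBBBA
[8] BBBBBBBBA
[9] BBBBBBBBBA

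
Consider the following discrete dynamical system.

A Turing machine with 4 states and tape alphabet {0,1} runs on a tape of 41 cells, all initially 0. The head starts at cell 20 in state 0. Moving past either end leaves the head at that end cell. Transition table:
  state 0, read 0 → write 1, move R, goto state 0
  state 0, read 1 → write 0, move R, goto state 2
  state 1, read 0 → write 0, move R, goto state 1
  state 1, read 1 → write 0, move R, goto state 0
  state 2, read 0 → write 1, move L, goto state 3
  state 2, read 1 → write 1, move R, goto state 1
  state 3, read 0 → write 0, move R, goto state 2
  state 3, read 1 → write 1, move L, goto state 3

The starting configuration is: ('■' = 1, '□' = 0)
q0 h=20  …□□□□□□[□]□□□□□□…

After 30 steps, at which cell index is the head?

0) q0 h=20  …□□□□□□[□]□□□□□□…
1) q0 h=21  …□□□□□■[□]□□□□□□…
2) q0 h=22  …□□□□■■[□]□□□□□□…
3) q0 h=23  …□□□■■■[□]□□□□□□…
4) q0 h=24  …□□■■■■[□]□□□□□□…
5) q0 h=25  …□■■■■■[□]□□□□□□…
6) q0 h=26  …■■■■■■[□]□□□□□□…
7) q0 h=27  …■■■■■■[□]□□□□□□…
8) q0 h=28  …■■■■■■[□]□□□□□□…
9) q0 h=29  …■■■■■■[□]□□□□□□…
10) q0 h=30  …■■■■■■[□]□□□□□□…
11) q0 h=31  …■■■■■■[□]□□□□□□…
12) q0 h=32  …■■■■■■[□]□□□□□□…
13) q0 h=33  …■■■■■■[□]□□□□□□…
14) q0 h=34  …■■■■■■[□]□□□□□□|
15) q0 h=35  …■■■■■■[□]□□□□□|
16) q0 h=36  …■■■■■■[□]□□□□|
17) q0 h=37  …■■■■■■[□]□□□|
18) q0 h=38  …■■■■■■[□]□□|
19) q0 h=39  …■■■■■■[□]□|
20) q0 h=40  …■■■■■■[□]|
21) q0 h=40  …■■■■■■[■]|
22) q2 h=40  …■■■■■■[□]|
23) q3 h=39  …■■■■■■[■]■|
24) q3 h=38  …■■■■■■[■]■■|
25) q3 h=37  …■■■■■■[■]■■■|
26) q3 h=36  …■■■■■■[■]■■■■|
27) q3 h=35  …■■■■■■[■]■■■■■|
28) q3 h=34  …■■■■■■[■]■■■■■■|
29) q3 h=33  …■■■■■■[■]■■■■■■…
30) q3 h=32  …■■■■■■[■]■■■■■■…

32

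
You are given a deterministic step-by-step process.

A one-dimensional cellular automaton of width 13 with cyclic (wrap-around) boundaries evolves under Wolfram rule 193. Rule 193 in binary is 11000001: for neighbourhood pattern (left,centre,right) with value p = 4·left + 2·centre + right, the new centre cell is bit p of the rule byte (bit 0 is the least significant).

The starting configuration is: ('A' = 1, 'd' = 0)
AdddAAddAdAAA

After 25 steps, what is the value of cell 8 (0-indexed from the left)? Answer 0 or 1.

0

[0] AdddAAddAdAAA
[1] AdAddAdddddAA
[2] AddddddAAAddA
[3] AdAAAAddAAddd
[4] dddAAAdddAdAd
[5] AAddAAdAddddd
[6] dAdddAdddAAAd
[7] dddAdddAddAAd
[8] AAdddAdddddAd
[9] dAdAdddAAAddd
[10] dddddAddAAdAA
[11] dAAAdddddAddA
[12] ddAAdAAAddddd
[13] AddAddAAdAAAA
[14] AddddddAddAAA
[15] AdAAAAdddddAA
[16] AddAAAdAAAddA
[17] AdddAAddAAddd
[18] ddAddAdddAdAd
[19] AddddddAddddd
[20] ddAAAAdddAAAd
[21] AddAAAdAddAAd
[22] ddddAAdddddAd
[23] AAAddAdAAAddd
[24] dAAdddddAAdAd
[25] ddAdAAAddAddd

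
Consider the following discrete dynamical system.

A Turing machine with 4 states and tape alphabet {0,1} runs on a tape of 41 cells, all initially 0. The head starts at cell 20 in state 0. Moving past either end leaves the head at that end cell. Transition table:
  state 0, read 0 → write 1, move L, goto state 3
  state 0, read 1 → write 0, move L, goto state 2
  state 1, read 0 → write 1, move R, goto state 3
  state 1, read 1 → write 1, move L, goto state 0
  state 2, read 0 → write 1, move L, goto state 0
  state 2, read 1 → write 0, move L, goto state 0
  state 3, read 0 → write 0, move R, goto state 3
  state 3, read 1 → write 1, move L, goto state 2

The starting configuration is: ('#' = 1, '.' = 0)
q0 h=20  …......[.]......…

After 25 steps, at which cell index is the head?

7

gen 0: q0 h=20  …......[.]......…
gen 1: q3 h=19  …......[.]#.....…
gen 2: q3 h=20  …......[#]......…
gen 3: q2 h=19  …......[.]#.....…
gen 4: q0 h=18  …......[.]##....…
gen 5: q3 h=17  …......[.]###...…
gen 6: q3 h=18  …......[#]##....…
gen 7: q2 h=17  …......[.]###...…
gen 8: q0 h=16  …......[.]####..…
gen 9: q3 h=15  …......[.]#####.…
gen 10: q3 h=16  …......[#]####..…
gen 11: q2 h=15  …......[.]#####.…
gen 12: q0 h=14  …......[.]######…
gen 13: q3 h=13  …......[.]######…
gen 14: q3 h=14  …......[#]######…
gen 15: q2 h=13  …......[.]######…
gen 16: q0 h=12  …......[.]######…
gen 17: q3 h=11  …......[.]######…
gen 18: q3 h=12  …......[#]######…
gen 19: q2 h=11  …......[.]######…
gen 20: q0 h=10  …......[.]######…
gen 21: q3 h= 9  …......[.]######…
gen 22: q3 h=10  …......[#]######…
gen 23: q2 h= 9  …......[.]######…
gen 24: q0 h= 8  …......[.]######…
gen 25: q3 h= 7  …......[.]######…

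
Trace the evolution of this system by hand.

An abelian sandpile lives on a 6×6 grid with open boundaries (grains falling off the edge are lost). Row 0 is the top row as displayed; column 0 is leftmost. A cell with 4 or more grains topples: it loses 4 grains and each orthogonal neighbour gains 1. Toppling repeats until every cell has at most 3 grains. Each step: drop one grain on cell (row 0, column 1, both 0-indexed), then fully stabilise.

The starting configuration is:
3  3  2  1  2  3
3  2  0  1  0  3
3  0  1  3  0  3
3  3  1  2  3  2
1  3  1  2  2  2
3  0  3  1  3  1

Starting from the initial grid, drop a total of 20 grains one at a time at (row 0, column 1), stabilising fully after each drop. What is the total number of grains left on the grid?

step 0: 3  3  2  1  2  3
3  2  0  1  0  3
3  0  1  3  0  3
3  3  1  2  3  2
1  3  1  2  2  2
3  0  3  1  3  1
step 1: 1  2  3  1  2  3
2  0  1  1  0  3
1  3  1  3  0  3
1  1  2  2  3  2
3  0  2  2  2  2
3  1  3  1  3  1
step 2: 1  3  3  1  2  3
2  0  1  1  0  3
1  3  1  3  0  3
1  1  2  2  3  2
3  0  2  2  2  2
3  1  3  1  3  1
step 3: 2  1  0  2  2  3
2  1  2  1  0  3
1  3  1  3  0  3
1  1  2  2  3  2
3  0  2  2  2  2
3  1  3  1  3  1
step 4: 2  2  0  2  2  3
2  1  2  1  0  3
1  3  1  3  0  3
1  1  2  2  3  2
3  0  2  2  2  2
3  1  3  1  3  1
step 5: 2  3  0  2  2  3
2  1  2  1  0  3
1  3  1  3  0  3
1  1  2  2  3  2
3  0  2  2  2  2
3  1  3  1  3  1
step 6: 3  0  1  2  2  3
2  2  2  1  0  3
1  3  1  3  0  3
1  1  2  2  3  2
3  0  2  2  2  2
3  1  3  1  3  1
step 7: 3  1  1  2  2  3
2  2  2  1  0  3
1  3  1  3  0  3
1  1  2  2  3  2
3  0  2  2  2  2
3  1  3  1  3  1
step 8: 3  2  1  2  2  3
2  2  2  1  0  3
1  3  1  3  0  3
1  1  2  2  3  2
3  0  2  2  2  2
3  1  3  1  3  1
step 9: 3  3  1  2  2  3
2  2  2  1  0  3
1  3  1  3  0  3
1  1  2  2  3  2
3  0  2  2  2  2
3  1  3  1  3  1
step 10: 0  1  2  2  2  3
3  3  2  1  0  3
1  3  1  3  0  3
1  1  2  2  3  2
3  0  2  2  2  2
3  1  3  1  3  1
step 11: 0  2  2  2  2  3
3  3  2  1  0  3
1  3  1  3  0  3
1  1  2  2  3  2
3  0  2  2  2  2
3  1  3  1  3  1
step 12: 0  3  2  2  2  3
3  3  2  1  0  3
1  3  1  3  0  3
1  1  2  2  3  2
3  0  2  2  2  2
3  1  3  1  3  1
step 13: 2  1  3  2  2  3
0  2  3  1  0  3
3  0  2  3  0  3
1  2  2  2  3  2
3  0  2  2  2  2
3  1  3  1  3  1
step 14: 2  2  3  2  2  3
0  2  3  1  0  3
3  0  2  3  0  3
1  2  2  2  3  2
3  0  2  2  2  2
3  1  3  1  3  1
step 15: 2  3  3  2  2  3
0  2  3  1  0  3
3  0  2  3  0  3
1  2  2  2  3  2
3  0  2  2  2  2
3  1  3  1  3  1
step 16: 3  2  1  3  2  3
1  0  1  2  0  3
3  1  3  3  0  3
1  2  2  2  3  2
3  0  2  2  2  2
3  1  3  1  3  1
step 17: 3  3  1  3  2  3
1  0  1  2  0  3
3  1  3  3  0  3
1  2  2  2  3  2
3  0  2  2  2  2
3  1  3  1  3  1
step 18: 0  1  2  3  2  3
2  1  1  2  0  3
3  1  3  3  0  3
1  2  2  2  3  2
3  0  2  2  2  2
3  1  3  1  3  1
step 19: 0  2  2  3  2  3
2  1  1  2  0  3
3  1  3  3  0  3
1  2  2  2  3  2
3  0  2  2  2  2
3  1  3  1  3  1
step 20: 0  3  2  3  2  3
2  1  1  2  0  3
3  1  3  3  0  3
1  2  2  2  3  2
3  0  2  2  2  2
3  1  3  1  3  1

70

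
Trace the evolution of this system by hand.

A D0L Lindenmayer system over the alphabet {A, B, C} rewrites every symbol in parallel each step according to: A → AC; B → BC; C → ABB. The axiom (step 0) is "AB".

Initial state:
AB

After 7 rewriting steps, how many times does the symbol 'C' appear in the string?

gen 0: AB
gen 1: ACBC
gen 2: ACABBBCABB
gen 3: ACABBACBCBCBCABBACBCBC
gen 4: ACABBACBCBCACABBBCABBBCABBBCABBACBCBCACABBBCABBBCABB
gen 5: ACABBACBCBCACABBBCABBBCABBACABBACBCBCBCABBACBCBCBCABBACBCBCBCABBACBCBCACABBBCABBBCABBACABBACBCBCBCABBACBCBCBCABBACBCBC
gen 6: ACABBACBCBCACABBBCABBBCABBACABBACBCBCBCABBACBCBCBCABBACBCB…BBCABBBCABBACBCBCACABBBCABBBCABBBCABBACBCBCACABBBCABBBCABB  (len 274)
gen 7: ACABBACBCBCACABBBCABBBCABBACABBACBCBCBCABBACBCBCBCABBACBCB…CABBACBCBCACABBBCABBBCABBACABBACBCBCBCABBACBCBCBCABBACBCBC  (len 628)

194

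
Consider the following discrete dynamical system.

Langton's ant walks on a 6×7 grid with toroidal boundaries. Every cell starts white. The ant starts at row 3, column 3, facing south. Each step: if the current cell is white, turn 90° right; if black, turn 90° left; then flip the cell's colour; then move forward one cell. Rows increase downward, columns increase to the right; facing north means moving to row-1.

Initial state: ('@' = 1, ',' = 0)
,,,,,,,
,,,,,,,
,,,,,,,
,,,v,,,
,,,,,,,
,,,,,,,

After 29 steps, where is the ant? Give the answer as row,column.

1,4

0) ,,,,,,,
,,,,,,,
,,,,,,,
,,,v,,,
,,,,,,,
,,,,,,,
1) ,,,,,,,
,,,,,,,
,,,,,,,
,,<@,,,
,,,,,,,
,,,,,,,
2) ,,,,,,,
,,,,,,,
,,^,,,,
,,@@,,,
,,,,,,,
,,,,,,,
3) ,,,,,,,
,,,,,,,
,,@>,,,
,,@@,,,
,,,,,,,
,,,,,,,
4) ,,,,,,,
,,,,,,,
,,@@,,,
,,@v,,,
,,,,,,,
,,,,,,,
5) ,,,,,,,
,,,,,,,
,,@@,,,
,,@,>,,
,,,,,,,
,,,,,,,
6) ,,,,,,,
,,,,,,,
,,@@,,,
,,@,@,,
,,,,v,,
,,,,,,,
7) ,,,,,,,
,,,,,,,
,,@@,,,
,,@,@,,
,,,<@,,
,,,,,,,
8) ,,,,,,,
,,,,,,,
,,@@,,,
,,@^@,,
,,,@@,,
,,,,,,,
9) ,,,,,,,
,,,,,,,
,,@@,,,
,,@@>,,
,,,@@,,
,,,,,,,
10) ,,,,,,,
,,,,,,,
,,@@^,,
,,@@,,,
,,,@@,,
,,,,,,,
11) ,,,,,,,
,,,,,,,
,,@@@>,
,,@@,,,
,,,@@,,
,,,,,,,
12) ,,,,,,,
,,,,,,,
,,@@@@,
,,@@,v,
,,,@@,,
,,,,,,,
13) ,,,,,,,
,,,,,,,
,,@@@@,
,,@@<@,
,,,@@,,
,,,,,,,
14) ,,,,,,,
,,,,,,,
,,@@^@,
,,@@@@,
,,,@@,,
,,,,,,,
15) ,,,,,,,
,,,,,,,
,,@<,@,
,,@@@@,
,,,@@,,
,,,,,,,
16) ,,,,,,,
,,,,,,,
,,@,,@,
,,@v@@,
,,,@@,,
,,,,,,,
17) ,,,,,,,
,,,,,,,
,,@,,@,
,,@,>@,
,,,@@,,
,,,,,,,
18) ,,,,,,,
,,,,,,,
,,@,^@,
,,@,,@,
,,,@@,,
,,,,,,,
19) ,,,,,,,
,,,,,,,
,,@,@>,
,,@,,@,
,,,@@,,
,,,,,,,
20) ,,,,,,,
,,,,,^,
,,@,@,,
,,@,,@,
,,,@@,,
,,,,,,,
21) ,,,,,,,
,,,,,@>
,,@,@,,
,,@,,@,
,,,@@,,
,,,,,,,
22) ,,,,,,,
,,,,,@@
,,@,@,v
,,@,,@,
,,,@@,,
,,,,,,,
23) ,,,,,,,
,,,,,@@
,,@,@<@
,,@,,@,
,,,@@,,
,,,,,,,
24) ,,,,,,,
,,,,,^@
,,@,@@@
,,@,,@,
,,,@@,,
,,,,,,,
25) ,,,,,,,
,,,,<,@
,,@,@@@
,,@,,@,
,,,@@,,
,,,,,,,
26) ,,,,^,,
,,,,@,@
,,@,@@@
,,@,,@,
,,,@@,,
,,,,,,,
27) ,,,,@>,
,,,,@,@
,,@,@@@
,,@,,@,
,,,@@,,
,,,,,,,
28) ,,,,@@,
,,,,@v@
,,@,@@@
,,@,,@,
,,,@@,,
,,,,,,,
29) ,,,,@@,
,,,,<@@
,,@,@@@
,,@,,@,
,,,@@,,
,,,,,,,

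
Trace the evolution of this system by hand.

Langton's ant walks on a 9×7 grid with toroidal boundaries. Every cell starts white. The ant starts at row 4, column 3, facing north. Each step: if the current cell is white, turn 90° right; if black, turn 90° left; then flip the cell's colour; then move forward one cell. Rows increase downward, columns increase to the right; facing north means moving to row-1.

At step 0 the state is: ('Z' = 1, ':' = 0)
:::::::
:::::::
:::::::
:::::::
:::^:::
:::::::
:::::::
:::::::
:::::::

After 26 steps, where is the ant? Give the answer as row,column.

k=0  :::::::
:::::::
:::::::
:::::::
:::^:::
:::::::
:::::::
:::::::
:::::::
k=1  :::::::
:::::::
:::::::
:::::::
:::Z>::
:::::::
:::::::
:::::::
:::::::
k=2  :::::::
:::::::
:::::::
:::::::
:::ZZ::
::::v::
:::::::
:::::::
:::::::
k=3  :::::::
:::::::
:::::::
:::::::
:::ZZ::
:::<Z::
:::::::
:::::::
:::::::
k=4  :::::::
:::::::
:::::::
:::::::
:::^Z::
:::ZZ::
:::::::
:::::::
:::::::
k=5  :::::::
:::::::
:::::::
:::::::
::<:Z::
:::ZZ::
:::::::
:::::::
:::::::
k=6  :::::::
:::::::
:::::::
::^::::
::Z:Z::
:::ZZ::
:::::::
:::::::
:::::::
k=7  :::::::
:::::::
:::::::
::Z>:::
::Z:Z::
:::ZZ::
:::::::
:::::::
:::::::
k=8  :::::::
:::::::
:::::::
::ZZ:::
::ZvZ::
:::ZZ::
:::::::
:::::::
:::::::
k=9  :::::::
:::::::
:::::::
::ZZ:::
::<ZZ::
:::ZZ::
:::::::
:::::::
:::::::
k=10  :::::::
:::::::
:::::::
::ZZ:::
:::ZZ::
::vZZ::
:::::::
:::::::
:::::::
k=11  :::::::
:::::::
:::::::
::ZZ:::
:::ZZ::
:<ZZZ::
:::::::
:::::::
:::::::
k=12  :::::::
:::::::
:::::::
::ZZ:::
:^:ZZ::
:ZZZZ::
:::::::
:::::::
:::::::
k=13  :::::::
:::::::
:::::::
::ZZ:::
:Z>ZZ::
:ZZZZ::
:::::::
:::::::
:::::::
k=14  :::::::
:::::::
:::::::
::ZZ:::
:ZZZZ::
:ZvZZ::
:::::::
:::::::
:::::::
k=15  :::::::
:::::::
:::::::
::ZZ:::
:ZZZZ::
:Z:>Z::
:::::::
:::::::
:::::::
k=16  :::::::
:::::::
:::::::
::ZZ:::
:ZZ^Z::
:Z::Z::
:::::::
:::::::
:::::::
k=17  :::::::
:::::::
:::::::
::ZZ:::
:Z<:Z::
:Z::Z::
:::::::
:::::::
:::::::
k=18  :::::::
:::::::
:::::::
::ZZ:::
:Z::Z::
:Zv:Z::
:::::::
:::::::
:::::::
k=19  :::::::
:::::::
:::::::
::ZZ:::
:Z::Z::
:<Z:Z::
:::::::
:::::::
:::::::
k=20  :::::::
:::::::
:::::::
::ZZ:::
:Z::Z::
::Z:Z::
:v:::::
:::::::
:::::::
k=21  :::::::
:::::::
:::::::
::ZZ:::
:Z::Z::
::Z:Z::
<Z:::::
:::::::
:::::::
k=22  :::::::
:::::::
:::::::
::ZZ:::
:Z::Z::
^:Z:Z::
ZZ:::::
:::::::
:::::::
k=23  :::::::
:::::::
:::::::
::ZZ:::
:Z::Z::
Z>Z:Z::
ZZ:::::
:::::::
:::::::
k=24  :::::::
:::::::
:::::::
::ZZ:::
:Z::Z::
ZZZ:Z::
Zv:::::
:::::::
:::::::
k=25  :::::::
:::::::
:::::::
::ZZ:::
:Z::Z::
ZZZ:Z::
Z:>::::
:::::::
:::::::
k=26  :::::::
:::::::
:::::::
::ZZ:::
:Z::Z::
ZZZ:Z::
Z:Z::::
::v::::
:::::::

7,2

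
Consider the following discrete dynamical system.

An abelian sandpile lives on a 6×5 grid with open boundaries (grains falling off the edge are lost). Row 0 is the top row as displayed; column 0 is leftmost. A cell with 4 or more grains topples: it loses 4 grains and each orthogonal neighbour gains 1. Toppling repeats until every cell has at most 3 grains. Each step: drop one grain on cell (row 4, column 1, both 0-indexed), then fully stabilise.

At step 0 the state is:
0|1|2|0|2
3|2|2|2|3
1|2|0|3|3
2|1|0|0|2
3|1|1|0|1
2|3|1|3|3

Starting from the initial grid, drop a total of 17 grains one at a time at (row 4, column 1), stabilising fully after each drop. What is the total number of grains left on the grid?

k=0  0|1|2|0|2
3|2|2|2|3
1|2|0|3|3
2|1|0|0|2
3|1|1|0|1
2|3|1|3|3
k=1  0|1|2|0|2
3|2|2|2|3
1|2|0|3|3
2|1|0|0|2
3|2|1|0|1
2|3|1|3|3
k=2  0|1|2|0|2
3|2|2|2|3
1|2|0|3|3
2|1|0|0|2
3|3|1|0|1
2|3|1|3|3
k=3  0|1|2|0|2
3|2|2|2|3
1|2|0|3|3
3|2|0|0|2
1|2|2|0|1
0|1|2|3|3
k=4  0|1|2|0|2
3|2|2|2|3
1|2|0|3|3
3|2|0|0|2
1|3|2|0|1
0|1|2|3|3
k=5  0|1|2|0|2
3|2|2|2|3
1|2|0|3|3
3|3|0|0|2
2|0|3|0|1
0|2|2|3|3
k=6  0|1|2|0|2
3|2|2|2|3
1|2|0|3|3
3|3|0|0|2
2|1|3|0|1
0|2|2|3|3
k=7  0|1|2|0|2
3|2|2|2|3
1|2|0|3|3
3|3|0|0|2
2|2|3|0|1
0|2|2|3|3
k=8  0|1|2|0|2
3|2|2|2|3
1|2|0|3|3
3|3|0|0|2
2|3|3|0|1
0|2|2|3|3
k=9  0|1|2|0|2
3|2|2|2|3
2|3|0|3|3
1|1|2|0|2
0|3|0|1|1
1|3|3|3|3
k=10  0|1|2|0|2
3|2|2|2|3
2|3|0|3|3
1|2|2|0|2
1|1|2|2|2
2|1|1|1|0
k=11  0|1|2|0|2
3|2|2|2|3
2|3|0|3|3
1|2|2|0|2
1|2|2|2|2
2|1|1|1|0
k=12  0|1|2|0|2
3|2|2|2|3
2|3|0|3|3
1|2|2|0|2
1|3|2|2|2
2|1|1|1|0
k=13  0|1|2|0|2
3|2|2|2|3
2|3|0|3|3
1|3|2|0|2
2|0|3|2|2
2|2|1|1|0
k=14  0|1|2|0|2
3|2|2|2|3
2|3|0|3|3
1|3|2|0|2
2|1|3|2|2
2|2|1|1|0
k=15  0|1|2|0|2
3|2|2|2|3
2|3|0|3|3
1|3|2|0|2
2|2|3|2|2
2|2|1|1|0
k=16  0|1|2|0|2
3|2|2|2|3
2|3|0|3|3
1|3|2|0|2
2|3|3|2|2
2|2|1|1|0
k=17  0|1|2|0|2
3|3|2|2|3
3|0|2|3|3
2|2|0|1|2
3|2|1|3|2
2|3|2|1|0

55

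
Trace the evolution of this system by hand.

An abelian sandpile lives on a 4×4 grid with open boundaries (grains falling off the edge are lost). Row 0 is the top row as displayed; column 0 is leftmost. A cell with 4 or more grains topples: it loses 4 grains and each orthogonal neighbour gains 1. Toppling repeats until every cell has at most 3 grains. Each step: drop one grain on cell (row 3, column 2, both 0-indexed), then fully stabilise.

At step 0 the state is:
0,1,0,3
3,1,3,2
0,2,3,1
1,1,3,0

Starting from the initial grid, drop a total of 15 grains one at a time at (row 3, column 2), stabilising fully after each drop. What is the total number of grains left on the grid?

27

[0] 0,1,0,3
3,1,3,2
0,2,3,1
1,1,3,0
[1] 0,1,1,3
3,2,0,3
0,3,1,2
1,2,1,1
[2] 0,1,1,3
3,2,0,3
0,3,1,2
1,2,2,1
[3] 0,1,1,3
3,2,0,3
0,3,1,2
1,2,3,1
[4] 0,1,1,3
3,2,0,3
0,3,2,2
1,3,0,2
[5] 0,1,1,3
3,2,0,3
0,3,2,2
1,3,1,2
[6] 0,1,1,3
3,2,0,3
0,3,2,2
1,3,2,2
[7] 0,1,1,3
3,2,0,3
0,3,2,2
1,3,3,2
[8] 0,1,1,3
3,3,1,3
1,1,0,3
2,1,2,3
[9] 0,1,1,3
3,3,1,3
1,1,0,3
2,1,3,3
[10] 0,1,2,0
3,3,2,1
1,1,2,1
2,2,1,1
[11] 0,1,2,0
3,3,2,1
1,1,2,1
2,2,2,1
[12] 0,1,2,0
3,3,2,1
1,1,2,1
2,2,3,1
[13] 0,1,2,0
3,3,2,1
1,1,3,1
2,3,0,2
[14] 0,1,2,0
3,3,2,1
1,1,3,1
2,3,1,2
[15] 0,1,2,0
3,3,2,1
1,1,3,1
2,3,2,2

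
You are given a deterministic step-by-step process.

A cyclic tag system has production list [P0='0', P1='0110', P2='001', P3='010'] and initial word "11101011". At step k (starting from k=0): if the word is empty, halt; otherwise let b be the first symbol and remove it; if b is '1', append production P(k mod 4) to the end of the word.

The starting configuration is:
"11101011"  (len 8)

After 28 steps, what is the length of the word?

18

gen 0: "11101011"  (len 8)
gen 1: "11010110"  (len 8)
gen 2: "10101100110"  (len 11)
gen 3: "0101100110001"  (len 13)
gen 4: "101100110001"  (len 12)
gen 5: "011001100010"  (len 12)
gen 6: "11001100010"  (len 11)
gen 7: "1001100010001"  (len 13)
gen 8: "001100010001010"  (len 15)
gen 9: "01100010001010"  (len 14)
gen 10: "1100010001010"  (len 13)
gen 11: "100010001010001"  (len 15)
gen 12: "00010001010001010"  (len 17)
gen 13: "0010001010001010"  (len 16)
gen 14: "010001010001010"  (len 15)
gen 15: "10001010001010"  (len 14)
gen 16: "0001010001010010"  (len 16)
gen 17: "001010001010010"  (len 15)
gen 18: "01010001010010"  (len 14)
gen 19: "1010001010010"  (len 13)
gen 20: "010001010010010"  (len 15)
gen 21: "10001010010010"  (len 14)
gen 22: "00010100100100110"  (len 17)
gen 23: "0010100100100110"  (len 16)
gen 24: "010100100100110"  (len 15)
gen 25: "10100100100110"  (len 14)
gen 26: "01001001001100110"  (len 17)
gen 27: "1001001001100110"  (len 16)
gen 28: "001001001100110010"  (len 18)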